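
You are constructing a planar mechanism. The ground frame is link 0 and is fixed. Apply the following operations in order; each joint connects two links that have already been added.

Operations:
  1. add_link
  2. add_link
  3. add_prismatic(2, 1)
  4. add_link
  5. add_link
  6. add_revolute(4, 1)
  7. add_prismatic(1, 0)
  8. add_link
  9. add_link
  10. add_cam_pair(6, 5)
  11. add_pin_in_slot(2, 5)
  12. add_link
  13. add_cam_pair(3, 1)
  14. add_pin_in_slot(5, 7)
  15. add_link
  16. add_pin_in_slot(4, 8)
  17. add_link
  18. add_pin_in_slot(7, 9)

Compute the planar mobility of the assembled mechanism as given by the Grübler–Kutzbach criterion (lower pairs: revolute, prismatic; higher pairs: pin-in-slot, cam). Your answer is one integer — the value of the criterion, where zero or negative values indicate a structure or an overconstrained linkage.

M = 15

L=1 J1=0 J2=0
add link → L=2 J1=0 J2=0
add link → L=3 J1=0 J2=0
P@2,1 dof=1 J1 → L=3 J1=1 J2=0
add link → L=4 J1=1 J2=0
add link → L=5 J1=1 J2=0
R@4,1 dof=1 J1 → L=5 J1=2 J2=0
P@1,0 dof=1 J1 → L=5 J1=3 J2=0
add link → L=6 J1=3 J2=0
add link → L=7 J1=3 J2=0
C@6,5 dof=2 J2 → L=7 J1=3 J2=1
PS@2,5 dof=2 J2 → L=7 J1=3 J2=2
add link → L=8 J1=3 J2=2
C@3,1 dof=2 J2 → L=8 J1=3 J2=3
PS@5,7 dof=2 J2 → L=8 J1=3 J2=4
add link → L=9 J1=3 J2=4
PS@4,8 dof=2 J2 → L=9 J1=3 J2=5
add link → L=10 J1=3 J2=5
PS@7,9 dof=2 J2 → L=10 J1=3 J2=6
M=3(L−1)−2J1−J2=3·9−2·3−6=15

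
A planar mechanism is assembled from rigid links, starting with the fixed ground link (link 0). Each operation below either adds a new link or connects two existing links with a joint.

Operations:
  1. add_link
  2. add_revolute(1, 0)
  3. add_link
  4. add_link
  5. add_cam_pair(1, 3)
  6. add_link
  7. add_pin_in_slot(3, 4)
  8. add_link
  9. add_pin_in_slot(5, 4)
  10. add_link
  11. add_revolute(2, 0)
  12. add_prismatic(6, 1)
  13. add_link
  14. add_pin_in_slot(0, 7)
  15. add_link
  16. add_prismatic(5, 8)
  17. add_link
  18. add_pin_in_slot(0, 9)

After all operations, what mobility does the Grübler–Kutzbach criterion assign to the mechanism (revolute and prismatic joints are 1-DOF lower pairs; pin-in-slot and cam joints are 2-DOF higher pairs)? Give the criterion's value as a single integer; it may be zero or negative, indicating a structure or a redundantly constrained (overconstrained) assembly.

link 0 = ground. State L|J1|J2 = 1|0|0
+link1  2|0|0
R(1,0) f=1→J1  2|1|0
+link2  3|1|0
+link3  4|1|0
C(1,3) f=2→J2  4|1|1
+link4  5|1|1
PS(3,4) f=2→J2  5|1|2
+link5  6|1|2
PS(5,4) f=2→J2  6|1|3
+link6  7|1|3
R(2,0) f=1→J1  7|2|3
P(6,1) f=1→J1  7|3|3
+link7  8|3|3
PS(0,7) f=2→J2  8|3|4
+link8  9|3|4
P(5,8) f=1→J1  9|4|4
+link9  10|4|4
PS(0,9) f=2→J2  10|4|5
M = 3(10−1)−2·4−5 = 27−8−5 = 14

M = 14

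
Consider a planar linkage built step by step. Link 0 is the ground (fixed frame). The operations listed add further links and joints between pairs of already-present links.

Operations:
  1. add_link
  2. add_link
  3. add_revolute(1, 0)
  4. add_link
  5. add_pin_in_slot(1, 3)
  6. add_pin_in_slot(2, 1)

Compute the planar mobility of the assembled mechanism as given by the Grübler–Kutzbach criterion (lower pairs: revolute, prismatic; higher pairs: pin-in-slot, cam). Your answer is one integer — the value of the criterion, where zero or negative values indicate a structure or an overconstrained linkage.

M = 5

link 0 = ground. State L|J1|J2 = 1|0|0
+link1  2|0|0
+link2  3|0|0
R(1,0) f=1→J1  3|1|0
+link3  4|1|0
PS(1,3) f=2→J2  4|1|1
PS(2,1) f=2→J2  4|1|2
M = 3(4−1)−2·1−2 = 9−2−2 = 5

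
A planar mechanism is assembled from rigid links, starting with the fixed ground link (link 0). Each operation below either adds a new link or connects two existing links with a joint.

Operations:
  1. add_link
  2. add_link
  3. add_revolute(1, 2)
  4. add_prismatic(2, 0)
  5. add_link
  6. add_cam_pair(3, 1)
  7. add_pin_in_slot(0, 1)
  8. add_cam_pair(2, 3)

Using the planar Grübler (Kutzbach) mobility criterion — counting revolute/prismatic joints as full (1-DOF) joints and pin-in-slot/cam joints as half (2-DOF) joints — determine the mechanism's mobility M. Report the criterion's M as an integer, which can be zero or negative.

M = 2

[1;0;0] (link 0 is ground)
L+ [2;0;0]
L+ [3;0;0]
R(1,2)∈J1 [3;1;0]
P(2,0)∈J1 [3;2;0]
L+ [4;2;0]
C(3,1)∈J2 [4;2;1]
PS(0,1)∈J2 [4;2;2]
C(2,3)∈J2 [4;2;3]
mobility = 9 − 4 − 3 = 2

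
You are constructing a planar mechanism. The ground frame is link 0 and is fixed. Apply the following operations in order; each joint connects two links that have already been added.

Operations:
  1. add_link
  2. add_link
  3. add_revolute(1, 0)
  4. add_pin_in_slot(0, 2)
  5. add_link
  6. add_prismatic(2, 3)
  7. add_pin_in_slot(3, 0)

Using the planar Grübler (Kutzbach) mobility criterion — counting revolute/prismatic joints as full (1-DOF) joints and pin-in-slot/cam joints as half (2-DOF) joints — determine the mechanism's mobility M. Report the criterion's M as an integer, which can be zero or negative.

link 0 = ground. State L|J1|J2 = 1|0|0
+link1  2|0|0
+link2  3|0|0
R(1,0) f=1→J1  3|1|0
PS(0,2) f=2→J2  3|1|1
+link3  4|1|1
P(2,3) f=1→J1  4|2|1
PS(3,0) f=2→J2  4|2|2
M = 3(4−1)−2·2−2 = 9−4−2 = 3

M = 3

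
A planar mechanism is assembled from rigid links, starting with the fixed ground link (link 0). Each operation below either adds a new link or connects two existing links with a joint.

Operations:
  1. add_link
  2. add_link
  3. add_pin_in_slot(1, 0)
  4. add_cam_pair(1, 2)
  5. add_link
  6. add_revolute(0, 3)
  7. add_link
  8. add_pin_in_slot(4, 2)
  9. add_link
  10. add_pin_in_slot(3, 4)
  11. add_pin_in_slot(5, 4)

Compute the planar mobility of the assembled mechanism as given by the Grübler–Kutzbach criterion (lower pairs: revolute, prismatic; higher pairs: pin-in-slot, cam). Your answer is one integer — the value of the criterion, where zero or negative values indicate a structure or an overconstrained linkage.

ground; <1,0,0>
#1 <2,0,0>
#2 <3,0,0>
PS:1↔0 J2 <3,0,1>
C:1↔2 J2 <3,0,2>
#3 <4,0,2>
R:0↔3 J1 <4,1,2>
#4 <5,1,2>
PS:4↔2 J2 <5,1,3>
#5 <6,1,3>
PS:3↔4 J2 <6,1,4>
PS:5↔4 J2 <6,1,5>
3×5 − 2×1 − 1×5 = 8

M = 8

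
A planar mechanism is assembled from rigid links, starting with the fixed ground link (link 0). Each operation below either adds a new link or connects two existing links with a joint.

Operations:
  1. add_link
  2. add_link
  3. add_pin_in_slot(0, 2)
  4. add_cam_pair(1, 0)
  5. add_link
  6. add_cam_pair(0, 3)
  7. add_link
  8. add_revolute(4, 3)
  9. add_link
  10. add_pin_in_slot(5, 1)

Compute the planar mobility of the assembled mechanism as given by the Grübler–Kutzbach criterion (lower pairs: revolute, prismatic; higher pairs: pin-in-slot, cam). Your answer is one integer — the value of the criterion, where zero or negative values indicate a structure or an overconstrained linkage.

L=1 J1=0 J2=0
add link → L=2 J1=0 J2=0
add link → L=3 J1=0 J2=0
PS@0,2 dof=2 J2 → L=3 J1=0 J2=1
C@1,0 dof=2 J2 → L=3 J1=0 J2=2
add link → L=4 J1=0 J2=2
C@0,3 dof=2 J2 → L=4 J1=0 J2=3
add link → L=5 J1=0 J2=3
R@4,3 dof=1 J1 → L=5 J1=1 J2=3
add link → L=6 J1=1 J2=3
PS@5,1 dof=2 J2 → L=6 J1=1 J2=4
M=3(L−1)−2J1−J2=3·5−2·1−4=9

M = 9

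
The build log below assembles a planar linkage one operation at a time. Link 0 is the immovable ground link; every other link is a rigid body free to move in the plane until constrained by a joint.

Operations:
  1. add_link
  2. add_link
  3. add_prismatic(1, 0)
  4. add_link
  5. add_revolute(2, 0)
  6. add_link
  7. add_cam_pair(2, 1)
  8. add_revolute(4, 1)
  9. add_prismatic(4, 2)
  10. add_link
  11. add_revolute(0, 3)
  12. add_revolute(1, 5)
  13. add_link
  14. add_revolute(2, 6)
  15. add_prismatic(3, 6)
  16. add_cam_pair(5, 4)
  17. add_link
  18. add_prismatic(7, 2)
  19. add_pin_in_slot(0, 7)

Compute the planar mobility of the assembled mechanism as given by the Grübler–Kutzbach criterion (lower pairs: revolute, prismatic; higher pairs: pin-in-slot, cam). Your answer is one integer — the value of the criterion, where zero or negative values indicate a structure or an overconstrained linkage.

M = 0

(L,J1,J2)=(1,0,0); link0 fixed
link1: (2,0,0)
link2: (3,0,0)
P 1-0 [J1]: (3,1,0)
link3: (4,1,0)
R 2-0 [J1]: (4,2,0)
link4: (5,2,0)
C 2-1 [J2]: (5,2,1)
R 4-1 [J1]: (5,3,1)
P 4-2 [J1]: (5,4,1)
link5: (6,4,1)
R 0-3 [J1]: (6,5,1)
R 1-5 [J1]: (6,6,1)
link6: (7,6,1)
R 2-6 [J1]: (7,7,1)
P 3-6 [J1]: (7,8,1)
C 5-4 [J2]: (7,8,2)
link7: (8,8,2)
P 7-2 [J1]: (8,9,2)
PS 0-7 [J2]: (8,9,3)
Grübler: 3·7 − 2·9 − 3 = 0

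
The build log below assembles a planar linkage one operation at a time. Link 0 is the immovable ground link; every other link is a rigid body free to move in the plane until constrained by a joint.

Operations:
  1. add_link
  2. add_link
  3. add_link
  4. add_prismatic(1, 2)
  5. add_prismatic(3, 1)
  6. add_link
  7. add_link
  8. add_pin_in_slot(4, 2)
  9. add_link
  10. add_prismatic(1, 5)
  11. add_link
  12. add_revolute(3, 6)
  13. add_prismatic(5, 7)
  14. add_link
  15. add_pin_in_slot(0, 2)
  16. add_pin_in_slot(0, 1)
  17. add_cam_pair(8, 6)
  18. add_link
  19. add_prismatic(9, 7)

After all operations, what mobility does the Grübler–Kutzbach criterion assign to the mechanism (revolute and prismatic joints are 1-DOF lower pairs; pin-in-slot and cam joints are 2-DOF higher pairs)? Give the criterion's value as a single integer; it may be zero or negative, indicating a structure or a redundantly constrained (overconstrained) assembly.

L=1 J1=0 J2=0
add link → L=2 J1=0 J2=0
add link → L=3 J1=0 J2=0
add link → L=4 J1=0 J2=0
P@1,2 dof=1 J1 → L=4 J1=1 J2=0
P@3,1 dof=1 J1 → L=4 J1=2 J2=0
add link → L=5 J1=2 J2=0
add link → L=6 J1=2 J2=0
PS@4,2 dof=2 J2 → L=6 J1=2 J2=1
add link → L=7 J1=2 J2=1
P@1,5 dof=1 J1 → L=7 J1=3 J2=1
add link → L=8 J1=3 J2=1
R@3,6 dof=1 J1 → L=8 J1=4 J2=1
P@5,7 dof=1 J1 → L=8 J1=5 J2=1
add link → L=9 J1=5 J2=1
PS@0,2 dof=2 J2 → L=9 J1=5 J2=2
PS@0,1 dof=2 J2 → L=9 J1=5 J2=3
C@8,6 dof=2 J2 → L=9 J1=5 J2=4
add link → L=10 J1=5 J2=4
P@9,7 dof=1 J1 → L=10 J1=6 J2=4
M=3(L−1)−2J1−J2=3·9−2·6−4=11

M = 11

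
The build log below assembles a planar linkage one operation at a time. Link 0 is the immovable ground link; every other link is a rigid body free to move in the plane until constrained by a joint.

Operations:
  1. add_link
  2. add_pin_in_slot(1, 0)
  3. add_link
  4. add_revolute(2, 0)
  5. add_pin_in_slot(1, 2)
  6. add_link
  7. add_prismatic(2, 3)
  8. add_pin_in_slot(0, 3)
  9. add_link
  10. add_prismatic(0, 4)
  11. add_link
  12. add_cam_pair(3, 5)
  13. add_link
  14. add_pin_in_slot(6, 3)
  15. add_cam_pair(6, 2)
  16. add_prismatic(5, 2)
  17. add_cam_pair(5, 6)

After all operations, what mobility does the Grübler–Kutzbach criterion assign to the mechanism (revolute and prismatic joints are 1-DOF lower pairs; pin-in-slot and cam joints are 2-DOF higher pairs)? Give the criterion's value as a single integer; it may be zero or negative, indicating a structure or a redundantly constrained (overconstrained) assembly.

ground; <1,0,0>
#1 <2,0,0>
PS:1↔0 J2 <2,0,1>
#2 <3,0,1>
R:2↔0 J1 <3,1,1>
PS:1↔2 J2 <3,1,2>
#3 <4,1,2>
P:2↔3 J1 <4,2,2>
PS:0↔3 J2 <4,2,3>
#4 <5,2,3>
P:0↔4 J1 <5,3,3>
#5 <6,3,3>
C:3↔5 J2 <6,3,4>
#6 <7,3,4>
PS:6↔3 J2 <7,3,5>
C:6↔2 J2 <7,3,6>
P:5↔2 J1 <7,4,6>
C:5↔6 J2 <7,4,7>
3×6 − 2×4 − 1×7 = 3

M = 3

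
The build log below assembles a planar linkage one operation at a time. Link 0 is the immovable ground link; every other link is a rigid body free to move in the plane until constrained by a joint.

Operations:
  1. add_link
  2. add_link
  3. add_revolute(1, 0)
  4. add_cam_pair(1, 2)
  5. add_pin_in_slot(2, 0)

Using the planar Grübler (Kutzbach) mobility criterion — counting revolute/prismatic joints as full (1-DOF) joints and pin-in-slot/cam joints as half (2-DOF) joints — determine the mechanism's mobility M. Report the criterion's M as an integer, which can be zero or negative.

link 0 = ground. State L|J1|J2 = 1|0|0
+link1  2|0|0
+link2  3|0|0
R(1,0) f=1→J1  3|1|0
C(1,2) f=2→J2  3|1|1
PS(2,0) f=2→J2  3|1|2
M = 3(3−1)−2·1−2 = 6−2−2 = 2

M = 2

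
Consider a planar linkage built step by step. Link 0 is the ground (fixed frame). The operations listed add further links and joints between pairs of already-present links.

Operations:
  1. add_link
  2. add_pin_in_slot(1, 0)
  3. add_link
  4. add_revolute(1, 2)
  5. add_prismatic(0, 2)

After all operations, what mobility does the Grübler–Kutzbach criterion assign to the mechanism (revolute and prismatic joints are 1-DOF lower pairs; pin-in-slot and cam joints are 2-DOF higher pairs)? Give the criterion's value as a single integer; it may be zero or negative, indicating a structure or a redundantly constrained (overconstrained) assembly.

[1;0;0] (link 0 is ground)
L+ [2;0;0]
PS(1,0)∈J2 [2;0;1]
L+ [3;0;1]
R(1,2)∈J1 [3;1;1]
P(0,2)∈J1 [3;2;1]
mobility = 6 − 4 − 1 = 1

M = 1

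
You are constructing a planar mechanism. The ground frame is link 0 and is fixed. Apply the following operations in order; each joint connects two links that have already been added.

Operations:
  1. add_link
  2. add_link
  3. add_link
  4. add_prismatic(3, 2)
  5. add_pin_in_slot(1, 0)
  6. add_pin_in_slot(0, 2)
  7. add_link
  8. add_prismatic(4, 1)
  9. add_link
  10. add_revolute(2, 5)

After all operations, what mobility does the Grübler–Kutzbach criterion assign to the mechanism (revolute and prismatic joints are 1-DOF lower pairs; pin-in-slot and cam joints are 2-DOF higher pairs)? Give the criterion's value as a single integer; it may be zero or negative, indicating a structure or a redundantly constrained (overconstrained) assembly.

[1;0;0] (link 0 is ground)
L+ [2;0;0]
L+ [3;0;0]
L+ [4;0;0]
P(3,2)∈J1 [4;1;0]
PS(1,0)∈J2 [4;1;1]
PS(0,2)∈J2 [4;1;2]
L+ [5;1;2]
P(4,1)∈J1 [5;2;2]
L+ [6;2;2]
R(2,5)∈J1 [6;3;2]
mobility = 15 − 6 − 2 = 7

M = 7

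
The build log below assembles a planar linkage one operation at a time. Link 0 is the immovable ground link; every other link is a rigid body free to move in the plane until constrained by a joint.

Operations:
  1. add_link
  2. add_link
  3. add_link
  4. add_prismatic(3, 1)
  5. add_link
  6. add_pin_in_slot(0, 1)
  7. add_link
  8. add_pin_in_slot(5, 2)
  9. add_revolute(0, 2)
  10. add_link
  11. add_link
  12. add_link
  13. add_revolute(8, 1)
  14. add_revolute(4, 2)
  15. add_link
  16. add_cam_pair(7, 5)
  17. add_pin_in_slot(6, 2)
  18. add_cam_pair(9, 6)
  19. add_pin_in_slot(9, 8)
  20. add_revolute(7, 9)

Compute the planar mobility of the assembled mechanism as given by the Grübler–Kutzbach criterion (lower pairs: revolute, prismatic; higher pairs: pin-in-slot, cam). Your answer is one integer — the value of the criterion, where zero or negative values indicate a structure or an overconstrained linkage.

ground; <1,0,0>
#1 <2,0,0>
#2 <3,0,0>
#3 <4,0,0>
P:3↔1 J1 <4,1,0>
#4 <5,1,0>
PS:0↔1 J2 <5,1,1>
#5 <6,1,1>
PS:5↔2 J2 <6,1,2>
R:0↔2 J1 <6,2,2>
#6 <7,2,2>
#7 <8,2,2>
#8 <9,2,2>
R:8↔1 J1 <9,3,2>
R:4↔2 J1 <9,4,2>
#9 <10,4,2>
C:7↔5 J2 <10,4,3>
PS:6↔2 J2 <10,4,4>
C:9↔6 J2 <10,4,5>
PS:9↔8 J2 <10,4,6>
R:7↔9 J1 <10,5,6>
3×9 − 2×5 − 1×6 = 11

M = 11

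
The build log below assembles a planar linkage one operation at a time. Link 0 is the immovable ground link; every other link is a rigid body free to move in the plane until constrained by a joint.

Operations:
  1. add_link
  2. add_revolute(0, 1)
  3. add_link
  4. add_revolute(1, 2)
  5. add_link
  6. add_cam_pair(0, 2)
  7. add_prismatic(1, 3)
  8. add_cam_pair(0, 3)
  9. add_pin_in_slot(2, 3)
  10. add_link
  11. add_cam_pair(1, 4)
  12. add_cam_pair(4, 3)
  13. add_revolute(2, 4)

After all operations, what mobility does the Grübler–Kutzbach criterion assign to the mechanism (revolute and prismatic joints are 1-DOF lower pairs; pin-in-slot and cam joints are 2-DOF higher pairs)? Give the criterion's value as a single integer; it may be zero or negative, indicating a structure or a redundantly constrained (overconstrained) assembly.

[1;0;0] (link 0 is ground)
L+ [2;0;0]
R(0,1)∈J1 [2;1;0]
L+ [3;1;0]
R(1,2)∈J1 [3;2;0]
L+ [4;2;0]
C(0,2)∈J2 [4;2;1]
P(1,3)∈J1 [4;3;1]
C(0,3)∈J2 [4;3;2]
PS(2,3)∈J2 [4;3;3]
L+ [5;3;3]
C(1,4)∈J2 [5;3;4]
C(4,3)∈J2 [5;3;5]
R(2,4)∈J1 [5;4;5]
mobility = 12 − 8 − 5 = -1

M = -1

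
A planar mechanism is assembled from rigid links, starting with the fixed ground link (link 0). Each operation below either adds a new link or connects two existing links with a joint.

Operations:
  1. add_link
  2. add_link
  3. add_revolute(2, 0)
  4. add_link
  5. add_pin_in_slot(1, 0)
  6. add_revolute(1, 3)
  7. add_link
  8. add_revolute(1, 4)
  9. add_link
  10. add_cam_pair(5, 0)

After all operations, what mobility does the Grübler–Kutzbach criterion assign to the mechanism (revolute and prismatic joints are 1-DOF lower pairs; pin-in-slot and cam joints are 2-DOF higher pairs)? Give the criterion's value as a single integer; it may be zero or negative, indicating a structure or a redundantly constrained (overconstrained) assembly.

M = 7

[1;0;0] (link 0 is ground)
L+ [2;0;0]
L+ [3;0;0]
R(2,0)∈J1 [3;1;0]
L+ [4;1;0]
PS(1,0)∈J2 [4;1;1]
R(1,3)∈J1 [4;2;1]
L+ [5;2;1]
R(1,4)∈J1 [5;3;1]
L+ [6;3;1]
C(5,0)∈J2 [6;3;2]
mobility = 15 − 6 − 2 = 7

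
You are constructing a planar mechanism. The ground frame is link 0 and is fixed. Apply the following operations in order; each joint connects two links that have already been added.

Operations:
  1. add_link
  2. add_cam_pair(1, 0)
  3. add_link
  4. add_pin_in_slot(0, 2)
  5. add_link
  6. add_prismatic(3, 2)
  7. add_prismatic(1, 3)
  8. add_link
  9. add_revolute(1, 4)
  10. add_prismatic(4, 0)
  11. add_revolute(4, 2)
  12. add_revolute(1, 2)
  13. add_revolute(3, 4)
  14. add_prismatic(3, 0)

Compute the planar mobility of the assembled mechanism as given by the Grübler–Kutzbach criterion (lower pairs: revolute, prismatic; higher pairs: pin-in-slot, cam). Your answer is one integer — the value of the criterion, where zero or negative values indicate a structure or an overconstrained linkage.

M = -6

link 0 = ground. State L|J1|J2 = 1|0|0
+link1  2|0|0
C(1,0) f=2→J2  2|0|1
+link2  3|0|1
PS(0,2) f=2→J2  3|0|2
+link3  4|0|2
P(3,2) f=1→J1  4|1|2
P(1,3) f=1→J1  4|2|2
+link4  5|2|2
R(1,4) f=1→J1  5|3|2
P(4,0) f=1→J1  5|4|2
R(4,2) f=1→J1  5|5|2
R(1,2) f=1→J1  5|6|2
R(3,4) f=1→J1  5|7|2
P(3,0) f=1→J1  5|8|2
M = 3(5−1)−2·8−2 = 12−16−2 = -6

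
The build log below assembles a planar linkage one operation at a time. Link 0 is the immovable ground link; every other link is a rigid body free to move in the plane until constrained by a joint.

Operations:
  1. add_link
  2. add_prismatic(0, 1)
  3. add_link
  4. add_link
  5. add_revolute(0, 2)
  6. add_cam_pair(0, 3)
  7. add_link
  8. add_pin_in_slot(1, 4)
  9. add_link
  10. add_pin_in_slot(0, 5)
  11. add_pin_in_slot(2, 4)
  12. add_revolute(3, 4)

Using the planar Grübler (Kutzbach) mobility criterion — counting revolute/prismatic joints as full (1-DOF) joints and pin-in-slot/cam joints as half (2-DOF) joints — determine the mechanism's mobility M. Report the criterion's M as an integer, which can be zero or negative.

ground; <1,0,0>
#1 <2,0,0>
P:0↔1 J1 <2,1,0>
#2 <3,1,0>
#3 <4,1,0>
R:0↔2 J1 <4,2,0>
C:0↔3 J2 <4,2,1>
#4 <5,2,1>
PS:1↔4 J2 <5,2,2>
#5 <6,2,2>
PS:0↔5 J2 <6,2,3>
PS:2↔4 J2 <6,2,4>
R:3↔4 J1 <6,3,4>
3×5 − 2×3 − 1×4 = 5

M = 5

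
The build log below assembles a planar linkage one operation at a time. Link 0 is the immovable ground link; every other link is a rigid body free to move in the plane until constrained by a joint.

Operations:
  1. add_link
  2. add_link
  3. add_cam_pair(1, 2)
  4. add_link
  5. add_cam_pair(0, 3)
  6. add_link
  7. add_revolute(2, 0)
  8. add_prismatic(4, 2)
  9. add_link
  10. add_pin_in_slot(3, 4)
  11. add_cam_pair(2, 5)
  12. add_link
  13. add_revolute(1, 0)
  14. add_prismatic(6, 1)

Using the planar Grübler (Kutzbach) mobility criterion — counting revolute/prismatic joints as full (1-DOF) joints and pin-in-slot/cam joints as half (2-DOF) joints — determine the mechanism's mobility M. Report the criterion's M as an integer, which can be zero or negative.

M = 6

[1;0;0] (link 0 is ground)
L+ [2;0;0]
L+ [3;0;0]
C(1,2)∈J2 [3;0;1]
L+ [4;0;1]
C(0,3)∈J2 [4;0;2]
L+ [5;0;2]
R(2,0)∈J1 [5;1;2]
P(4,2)∈J1 [5;2;2]
L+ [6;2;2]
PS(3,4)∈J2 [6;2;3]
C(2,5)∈J2 [6;2;4]
L+ [7;2;4]
R(1,0)∈J1 [7;3;4]
P(6,1)∈J1 [7;4;4]
mobility = 18 − 8 − 4 = 6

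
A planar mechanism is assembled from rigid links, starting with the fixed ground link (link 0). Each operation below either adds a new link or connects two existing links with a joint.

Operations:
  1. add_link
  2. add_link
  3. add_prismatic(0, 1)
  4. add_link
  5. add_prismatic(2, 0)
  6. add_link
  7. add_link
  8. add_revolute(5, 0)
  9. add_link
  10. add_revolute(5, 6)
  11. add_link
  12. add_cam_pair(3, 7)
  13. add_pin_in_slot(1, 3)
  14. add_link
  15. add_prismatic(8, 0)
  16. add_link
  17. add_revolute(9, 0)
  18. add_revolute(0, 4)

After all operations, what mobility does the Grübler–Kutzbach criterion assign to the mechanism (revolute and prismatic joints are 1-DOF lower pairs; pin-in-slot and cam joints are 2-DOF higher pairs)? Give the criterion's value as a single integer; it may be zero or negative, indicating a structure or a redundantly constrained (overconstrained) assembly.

M = 11

ground; <1,0,0>
#1 <2,0,0>
#2 <3,0,0>
P:0↔1 J1 <3,1,0>
#3 <4,1,0>
P:2↔0 J1 <4,2,0>
#4 <5,2,0>
#5 <6,2,0>
R:5↔0 J1 <6,3,0>
#6 <7,3,0>
R:5↔6 J1 <7,4,0>
#7 <8,4,0>
C:3↔7 J2 <8,4,1>
PS:1↔3 J2 <8,4,2>
#8 <9,4,2>
P:8↔0 J1 <9,5,2>
#9 <10,5,2>
R:9↔0 J1 <10,6,2>
R:0↔4 J1 <10,7,2>
3×9 − 2×7 − 1×2 = 11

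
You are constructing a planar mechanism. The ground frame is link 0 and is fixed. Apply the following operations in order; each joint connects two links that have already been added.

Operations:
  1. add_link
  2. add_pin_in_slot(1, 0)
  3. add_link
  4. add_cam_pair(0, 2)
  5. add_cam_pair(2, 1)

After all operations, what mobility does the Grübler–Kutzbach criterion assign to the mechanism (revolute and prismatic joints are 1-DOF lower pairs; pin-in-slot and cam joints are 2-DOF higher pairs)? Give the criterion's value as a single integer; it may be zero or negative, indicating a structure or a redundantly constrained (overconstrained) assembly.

[1;0;0] (link 0 is ground)
L+ [2;0;0]
PS(1,0)∈J2 [2;0;1]
L+ [3;0;1]
C(0,2)∈J2 [3;0;2]
C(2,1)∈J2 [3;0;3]
mobility = 6 − 0 − 3 = 3

M = 3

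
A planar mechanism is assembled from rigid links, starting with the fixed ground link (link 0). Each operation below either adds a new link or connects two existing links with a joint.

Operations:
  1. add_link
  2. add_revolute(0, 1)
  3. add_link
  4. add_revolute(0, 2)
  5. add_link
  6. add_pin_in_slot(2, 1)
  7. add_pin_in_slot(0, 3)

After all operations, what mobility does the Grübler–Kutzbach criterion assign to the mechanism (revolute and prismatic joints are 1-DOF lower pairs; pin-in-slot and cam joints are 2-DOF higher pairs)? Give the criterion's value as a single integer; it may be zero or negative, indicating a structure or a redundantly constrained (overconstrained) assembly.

M = 3

L=1 J1=0 J2=0
add link → L=2 J1=0 J2=0
R@0,1 dof=1 J1 → L=2 J1=1 J2=0
add link → L=3 J1=1 J2=0
R@0,2 dof=1 J1 → L=3 J1=2 J2=0
add link → L=4 J1=2 J2=0
PS@2,1 dof=2 J2 → L=4 J1=2 J2=1
PS@0,3 dof=2 J2 → L=4 J1=2 J2=2
M=3(L−1)−2J1−J2=3·3−2·2−2=3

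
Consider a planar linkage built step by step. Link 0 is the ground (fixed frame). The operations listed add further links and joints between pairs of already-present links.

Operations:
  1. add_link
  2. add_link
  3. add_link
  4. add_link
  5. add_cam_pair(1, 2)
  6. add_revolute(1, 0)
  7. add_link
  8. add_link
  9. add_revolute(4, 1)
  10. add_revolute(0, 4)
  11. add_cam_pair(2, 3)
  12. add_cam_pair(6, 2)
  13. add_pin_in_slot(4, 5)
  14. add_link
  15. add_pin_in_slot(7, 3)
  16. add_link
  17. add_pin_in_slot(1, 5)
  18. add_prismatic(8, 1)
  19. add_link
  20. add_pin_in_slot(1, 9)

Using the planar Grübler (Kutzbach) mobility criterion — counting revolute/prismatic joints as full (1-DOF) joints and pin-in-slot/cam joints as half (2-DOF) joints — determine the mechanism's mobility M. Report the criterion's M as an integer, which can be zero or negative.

ground; <1,0,0>
#1 <2,0,0>
#2 <3,0,0>
#3 <4,0,0>
#4 <5,0,0>
C:1↔2 J2 <5,0,1>
R:1↔0 J1 <5,1,1>
#5 <6,1,1>
#6 <7,1,1>
R:4↔1 J1 <7,2,1>
R:0↔4 J1 <7,3,1>
C:2↔3 J2 <7,3,2>
C:6↔2 J2 <7,3,3>
PS:4↔5 J2 <7,3,4>
#7 <8,3,4>
PS:7↔3 J2 <8,3,5>
#8 <9,3,5>
PS:1↔5 J2 <9,3,6>
P:8↔1 J1 <9,4,6>
#9 <10,4,6>
PS:1↔9 J2 <10,4,7>
3×9 − 2×4 − 1×7 = 12

M = 12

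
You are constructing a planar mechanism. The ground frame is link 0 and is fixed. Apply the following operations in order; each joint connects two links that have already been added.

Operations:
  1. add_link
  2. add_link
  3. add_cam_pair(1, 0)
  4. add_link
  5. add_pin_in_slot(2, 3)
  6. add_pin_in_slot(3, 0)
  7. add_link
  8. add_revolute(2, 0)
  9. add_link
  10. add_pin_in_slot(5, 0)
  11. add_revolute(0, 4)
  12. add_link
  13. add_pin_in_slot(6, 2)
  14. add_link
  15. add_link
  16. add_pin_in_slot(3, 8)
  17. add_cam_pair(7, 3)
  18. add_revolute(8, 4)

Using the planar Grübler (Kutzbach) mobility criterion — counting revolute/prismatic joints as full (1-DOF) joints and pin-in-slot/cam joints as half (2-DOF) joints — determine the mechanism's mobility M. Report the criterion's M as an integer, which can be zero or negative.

M = 11

ground; <1,0,0>
#1 <2,0,0>
#2 <3,0,0>
C:1↔0 J2 <3,0,1>
#3 <4,0,1>
PS:2↔3 J2 <4,0,2>
PS:3↔0 J2 <4,0,3>
#4 <5,0,3>
R:2↔0 J1 <5,1,3>
#5 <6,1,3>
PS:5↔0 J2 <6,1,4>
R:0↔4 J1 <6,2,4>
#6 <7,2,4>
PS:6↔2 J2 <7,2,5>
#7 <8,2,5>
#8 <9,2,5>
PS:3↔8 J2 <9,2,6>
C:7↔3 J2 <9,2,7>
R:8↔4 J1 <9,3,7>
3×8 − 2×3 − 1×7 = 11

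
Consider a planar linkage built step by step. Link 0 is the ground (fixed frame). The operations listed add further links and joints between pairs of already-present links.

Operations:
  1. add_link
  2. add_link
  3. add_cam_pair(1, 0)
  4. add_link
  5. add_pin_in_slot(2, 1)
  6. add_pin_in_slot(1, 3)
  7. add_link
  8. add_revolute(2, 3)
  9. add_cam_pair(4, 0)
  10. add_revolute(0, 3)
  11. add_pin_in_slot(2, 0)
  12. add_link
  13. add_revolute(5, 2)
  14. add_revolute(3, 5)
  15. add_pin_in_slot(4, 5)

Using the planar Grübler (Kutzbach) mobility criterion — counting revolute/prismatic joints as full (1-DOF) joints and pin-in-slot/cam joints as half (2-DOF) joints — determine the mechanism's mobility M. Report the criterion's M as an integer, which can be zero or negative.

M = 1

(L,J1,J2)=(1,0,0); link0 fixed
link1: (2,0,0)
link2: (3,0,0)
C 1-0 [J2]: (3,0,1)
link3: (4,0,1)
PS 2-1 [J2]: (4,0,2)
PS 1-3 [J2]: (4,0,3)
link4: (5,0,3)
R 2-3 [J1]: (5,1,3)
C 4-0 [J2]: (5,1,4)
R 0-3 [J1]: (5,2,4)
PS 2-0 [J2]: (5,2,5)
link5: (6,2,5)
R 5-2 [J1]: (6,3,5)
R 3-5 [J1]: (6,4,5)
PS 4-5 [J2]: (6,4,6)
Grübler: 3·5 − 2·4 − 6 = 1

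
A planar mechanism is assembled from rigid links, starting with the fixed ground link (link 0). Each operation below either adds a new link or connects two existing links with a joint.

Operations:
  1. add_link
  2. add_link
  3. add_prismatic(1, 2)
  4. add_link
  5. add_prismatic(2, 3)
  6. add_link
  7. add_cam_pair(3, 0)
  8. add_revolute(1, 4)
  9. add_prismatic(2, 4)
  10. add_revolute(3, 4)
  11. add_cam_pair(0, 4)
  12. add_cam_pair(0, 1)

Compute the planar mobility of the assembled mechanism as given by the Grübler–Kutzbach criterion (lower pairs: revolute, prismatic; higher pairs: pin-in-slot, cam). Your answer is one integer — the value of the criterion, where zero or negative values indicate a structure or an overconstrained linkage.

ground; <1,0,0>
#1 <2,0,0>
#2 <3,0,0>
P:1↔2 J1 <3,1,0>
#3 <4,1,0>
P:2↔3 J1 <4,2,0>
#4 <5,2,0>
C:3↔0 J2 <5,2,1>
R:1↔4 J1 <5,3,1>
P:2↔4 J1 <5,4,1>
R:3↔4 J1 <5,5,1>
C:0↔4 J2 <5,5,2>
C:0↔1 J2 <5,5,3>
3×4 − 2×5 − 1×3 = -1

M = -1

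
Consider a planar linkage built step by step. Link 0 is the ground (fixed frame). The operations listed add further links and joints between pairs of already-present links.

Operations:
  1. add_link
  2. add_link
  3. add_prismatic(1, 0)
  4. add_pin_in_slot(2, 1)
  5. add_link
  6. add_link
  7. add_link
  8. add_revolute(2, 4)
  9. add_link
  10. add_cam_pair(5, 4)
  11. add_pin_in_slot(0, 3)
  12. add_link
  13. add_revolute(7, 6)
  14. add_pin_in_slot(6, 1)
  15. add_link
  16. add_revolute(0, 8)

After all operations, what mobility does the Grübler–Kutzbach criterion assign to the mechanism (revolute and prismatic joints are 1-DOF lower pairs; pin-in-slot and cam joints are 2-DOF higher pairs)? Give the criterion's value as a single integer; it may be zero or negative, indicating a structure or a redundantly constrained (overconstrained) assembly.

(L,J1,J2)=(1,0,0); link0 fixed
link1: (2,0,0)
link2: (3,0,0)
P 1-0 [J1]: (3,1,0)
PS 2-1 [J2]: (3,1,1)
link3: (4,1,1)
link4: (5,1,1)
link5: (6,1,1)
R 2-4 [J1]: (6,2,1)
link6: (7,2,1)
C 5-4 [J2]: (7,2,2)
PS 0-3 [J2]: (7,2,3)
link7: (8,2,3)
R 7-6 [J1]: (8,3,3)
PS 6-1 [J2]: (8,3,4)
link8: (9,3,4)
R 0-8 [J1]: (9,4,4)
Grübler: 3·8 − 2·4 − 4 = 12

M = 12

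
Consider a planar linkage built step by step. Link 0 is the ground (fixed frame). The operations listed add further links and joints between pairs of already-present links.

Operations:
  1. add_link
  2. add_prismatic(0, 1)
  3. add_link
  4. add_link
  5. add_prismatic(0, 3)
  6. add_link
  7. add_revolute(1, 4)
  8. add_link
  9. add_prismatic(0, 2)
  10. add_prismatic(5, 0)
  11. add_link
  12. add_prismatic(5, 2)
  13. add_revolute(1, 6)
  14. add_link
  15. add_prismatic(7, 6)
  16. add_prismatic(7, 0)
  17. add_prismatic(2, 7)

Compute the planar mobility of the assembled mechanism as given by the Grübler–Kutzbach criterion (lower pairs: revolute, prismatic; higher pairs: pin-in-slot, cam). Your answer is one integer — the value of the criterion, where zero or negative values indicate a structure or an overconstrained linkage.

M = 1

ground; <1,0,0>
#1 <2,0,0>
P:0↔1 J1 <2,1,0>
#2 <3,1,0>
#3 <4,1,0>
P:0↔3 J1 <4,2,0>
#4 <5,2,0>
R:1↔4 J1 <5,3,0>
#5 <6,3,0>
P:0↔2 J1 <6,4,0>
P:5↔0 J1 <6,5,0>
#6 <7,5,0>
P:5↔2 J1 <7,6,0>
R:1↔6 J1 <7,7,0>
#7 <8,7,0>
P:7↔6 J1 <8,8,0>
P:7↔0 J1 <8,9,0>
P:2↔7 J1 <8,10,0>
3×7 − 2×10 − 1×0 = 1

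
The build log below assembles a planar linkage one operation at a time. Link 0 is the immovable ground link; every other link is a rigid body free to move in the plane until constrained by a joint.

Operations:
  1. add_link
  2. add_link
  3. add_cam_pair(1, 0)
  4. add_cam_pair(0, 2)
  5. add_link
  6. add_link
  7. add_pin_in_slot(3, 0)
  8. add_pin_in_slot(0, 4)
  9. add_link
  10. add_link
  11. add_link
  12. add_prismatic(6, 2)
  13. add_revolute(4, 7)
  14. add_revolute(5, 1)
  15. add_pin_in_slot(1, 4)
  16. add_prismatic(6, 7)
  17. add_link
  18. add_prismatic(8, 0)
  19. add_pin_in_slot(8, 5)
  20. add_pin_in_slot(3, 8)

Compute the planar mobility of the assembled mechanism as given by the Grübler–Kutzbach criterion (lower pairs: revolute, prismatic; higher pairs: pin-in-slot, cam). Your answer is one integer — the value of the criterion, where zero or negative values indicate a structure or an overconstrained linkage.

(L,J1,J2)=(1,0,0); link0 fixed
link1: (2,0,0)
link2: (3,0,0)
C 1-0 [J2]: (3,0,1)
C 0-2 [J2]: (3,0,2)
link3: (4,0,2)
link4: (5,0,2)
PS 3-0 [J2]: (5,0,3)
PS 0-4 [J2]: (5,0,4)
link5: (6,0,4)
link6: (7,0,4)
link7: (8,0,4)
P 6-2 [J1]: (8,1,4)
R 4-7 [J1]: (8,2,4)
R 5-1 [J1]: (8,3,4)
PS 1-4 [J2]: (8,3,5)
P 6-7 [J1]: (8,4,5)
link8: (9,4,5)
P 8-0 [J1]: (9,5,5)
PS 8-5 [J2]: (9,5,6)
PS 3-8 [J2]: (9,5,7)
Grübler: 3·8 − 2·5 − 7 = 7

M = 7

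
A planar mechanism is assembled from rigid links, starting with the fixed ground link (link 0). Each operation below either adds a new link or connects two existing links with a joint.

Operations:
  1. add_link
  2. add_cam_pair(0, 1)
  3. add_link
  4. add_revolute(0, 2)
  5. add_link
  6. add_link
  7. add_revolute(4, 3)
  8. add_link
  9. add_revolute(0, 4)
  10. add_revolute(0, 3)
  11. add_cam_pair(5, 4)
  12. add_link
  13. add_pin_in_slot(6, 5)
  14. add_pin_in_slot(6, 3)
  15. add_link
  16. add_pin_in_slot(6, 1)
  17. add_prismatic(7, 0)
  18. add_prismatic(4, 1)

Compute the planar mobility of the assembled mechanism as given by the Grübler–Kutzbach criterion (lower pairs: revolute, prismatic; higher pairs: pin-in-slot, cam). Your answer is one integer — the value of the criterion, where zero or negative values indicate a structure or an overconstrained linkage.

(L,J1,J2)=(1,0,0); link0 fixed
link1: (2,0,0)
C 0-1 [J2]: (2,0,1)
link2: (3,0,1)
R 0-2 [J1]: (3,1,1)
link3: (4,1,1)
link4: (5,1,1)
R 4-3 [J1]: (5,2,1)
link5: (6,2,1)
R 0-4 [J1]: (6,3,1)
R 0-3 [J1]: (6,4,1)
C 5-4 [J2]: (6,4,2)
link6: (7,4,2)
PS 6-5 [J2]: (7,4,3)
PS 6-3 [J2]: (7,4,4)
link7: (8,4,4)
PS 6-1 [J2]: (8,4,5)
P 7-0 [J1]: (8,5,5)
P 4-1 [J1]: (8,6,5)
Grübler: 3·7 − 2·6 − 5 = 4

M = 4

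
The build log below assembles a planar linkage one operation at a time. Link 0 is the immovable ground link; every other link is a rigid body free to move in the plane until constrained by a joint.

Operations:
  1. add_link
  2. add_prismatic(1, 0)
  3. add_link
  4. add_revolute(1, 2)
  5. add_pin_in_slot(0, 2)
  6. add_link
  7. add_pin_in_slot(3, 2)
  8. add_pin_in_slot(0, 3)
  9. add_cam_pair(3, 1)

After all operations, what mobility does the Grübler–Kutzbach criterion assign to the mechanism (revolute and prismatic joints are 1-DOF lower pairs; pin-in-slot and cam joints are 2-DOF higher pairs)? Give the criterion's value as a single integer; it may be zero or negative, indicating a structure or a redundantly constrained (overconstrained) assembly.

link 0 = ground. State L|J1|J2 = 1|0|0
+link1  2|0|0
P(1,0) f=1→J1  2|1|0
+link2  3|1|0
R(1,2) f=1→J1  3|2|0
PS(0,2) f=2→J2  3|2|1
+link3  4|2|1
PS(3,2) f=2→J2  4|2|2
PS(0,3) f=2→J2  4|2|3
C(3,1) f=2→J2  4|2|4
M = 3(4−1)−2·2−4 = 9−4−4 = 1

M = 1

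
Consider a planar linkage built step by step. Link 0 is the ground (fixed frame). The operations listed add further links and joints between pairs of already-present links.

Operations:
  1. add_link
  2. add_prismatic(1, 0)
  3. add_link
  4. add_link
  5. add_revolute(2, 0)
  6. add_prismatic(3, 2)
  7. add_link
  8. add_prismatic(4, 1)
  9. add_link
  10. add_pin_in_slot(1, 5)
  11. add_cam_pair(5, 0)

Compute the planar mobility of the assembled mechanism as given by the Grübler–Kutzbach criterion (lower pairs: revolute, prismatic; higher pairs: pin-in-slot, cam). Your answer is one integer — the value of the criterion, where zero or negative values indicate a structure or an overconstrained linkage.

L=1 J1=0 J2=0
add link → L=2 J1=0 J2=0
P@1,0 dof=1 J1 → L=2 J1=1 J2=0
add link → L=3 J1=1 J2=0
add link → L=4 J1=1 J2=0
R@2,0 dof=1 J1 → L=4 J1=2 J2=0
P@3,2 dof=1 J1 → L=4 J1=3 J2=0
add link → L=5 J1=3 J2=0
P@4,1 dof=1 J1 → L=5 J1=4 J2=0
add link → L=6 J1=4 J2=0
PS@1,5 dof=2 J2 → L=6 J1=4 J2=1
C@5,0 dof=2 J2 → L=6 J1=4 J2=2
M=3(L−1)−2J1−J2=3·5−2·4−2=5

M = 5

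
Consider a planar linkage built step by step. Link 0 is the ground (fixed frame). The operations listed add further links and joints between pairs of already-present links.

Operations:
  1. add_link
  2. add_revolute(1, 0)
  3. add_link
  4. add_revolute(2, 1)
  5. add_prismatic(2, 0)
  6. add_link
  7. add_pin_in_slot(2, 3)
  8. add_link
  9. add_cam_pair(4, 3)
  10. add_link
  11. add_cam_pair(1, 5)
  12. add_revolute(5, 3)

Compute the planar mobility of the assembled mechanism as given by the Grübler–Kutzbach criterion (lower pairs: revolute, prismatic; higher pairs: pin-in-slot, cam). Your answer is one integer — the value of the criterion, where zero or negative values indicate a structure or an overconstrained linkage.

M = 4

link 0 = ground. State L|J1|J2 = 1|0|0
+link1  2|0|0
R(1,0) f=1→J1  2|1|0
+link2  3|1|0
R(2,1) f=1→J1  3|2|0
P(2,0) f=1→J1  3|3|0
+link3  4|3|0
PS(2,3) f=2→J2  4|3|1
+link4  5|3|1
C(4,3) f=2→J2  5|3|2
+link5  6|3|2
C(1,5) f=2→J2  6|3|3
R(5,3) f=1→J1  6|4|3
M = 3(6−1)−2·4−3 = 15−8−3 = 4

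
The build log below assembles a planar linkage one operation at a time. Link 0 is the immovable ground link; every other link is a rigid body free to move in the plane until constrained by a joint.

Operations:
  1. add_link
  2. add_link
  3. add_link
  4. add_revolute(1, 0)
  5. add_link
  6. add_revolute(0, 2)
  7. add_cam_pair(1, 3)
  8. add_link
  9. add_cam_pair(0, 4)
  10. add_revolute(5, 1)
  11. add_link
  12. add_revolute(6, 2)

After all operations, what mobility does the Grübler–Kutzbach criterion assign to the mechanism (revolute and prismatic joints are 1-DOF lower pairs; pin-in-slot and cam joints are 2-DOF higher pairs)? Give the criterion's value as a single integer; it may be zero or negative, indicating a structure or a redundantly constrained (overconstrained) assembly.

[1;0;0] (link 0 is ground)
L+ [2;0;0]
L+ [3;0;0]
L+ [4;0;0]
R(1,0)∈J1 [4;1;0]
L+ [5;1;0]
R(0,2)∈J1 [5;2;0]
C(1,3)∈J2 [5;2;1]
L+ [6;2;1]
C(0,4)∈J2 [6;2;2]
R(5,1)∈J1 [6;3;2]
L+ [7;3;2]
R(6,2)∈J1 [7;4;2]
mobility = 18 − 8 − 2 = 8

M = 8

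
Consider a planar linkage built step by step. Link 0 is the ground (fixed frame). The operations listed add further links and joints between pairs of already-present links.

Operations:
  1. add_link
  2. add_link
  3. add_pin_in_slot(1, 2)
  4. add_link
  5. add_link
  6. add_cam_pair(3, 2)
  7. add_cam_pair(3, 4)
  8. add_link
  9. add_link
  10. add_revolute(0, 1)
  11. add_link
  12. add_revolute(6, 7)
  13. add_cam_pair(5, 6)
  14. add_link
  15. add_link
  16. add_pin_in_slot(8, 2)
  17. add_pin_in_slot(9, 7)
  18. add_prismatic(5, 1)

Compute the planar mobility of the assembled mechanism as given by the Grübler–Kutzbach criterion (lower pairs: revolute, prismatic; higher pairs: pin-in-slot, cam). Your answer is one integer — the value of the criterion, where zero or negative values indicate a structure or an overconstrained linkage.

M = 15

L=1 J1=0 J2=0
add link → L=2 J1=0 J2=0
add link → L=3 J1=0 J2=0
PS@1,2 dof=2 J2 → L=3 J1=0 J2=1
add link → L=4 J1=0 J2=1
add link → L=5 J1=0 J2=1
C@3,2 dof=2 J2 → L=5 J1=0 J2=2
C@3,4 dof=2 J2 → L=5 J1=0 J2=3
add link → L=6 J1=0 J2=3
add link → L=7 J1=0 J2=3
R@0,1 dof=1 J1 → L=7 J1=1 J2=3
add link → L=8 J1=1 J2=3
R@6,7 dof=1 J1 → L=8 J1=2 J2=3
C@5,6 dof=2 J2 → L=8 J1=2 J2=4
add link → L=9 J1=2 J2=4
add link → L=10 J1=2 J2=4
PS@8,2 dof=2 J2 → L=10 J1=2 J2=5
PS@9,7 dof=2 J2 → L=10 J1=2 J2=6
P@5,1 dof=1 J1 → L=10 J1=3 J2=6
M=3(L−1)−2J1−J2=3·9−2·3−6=15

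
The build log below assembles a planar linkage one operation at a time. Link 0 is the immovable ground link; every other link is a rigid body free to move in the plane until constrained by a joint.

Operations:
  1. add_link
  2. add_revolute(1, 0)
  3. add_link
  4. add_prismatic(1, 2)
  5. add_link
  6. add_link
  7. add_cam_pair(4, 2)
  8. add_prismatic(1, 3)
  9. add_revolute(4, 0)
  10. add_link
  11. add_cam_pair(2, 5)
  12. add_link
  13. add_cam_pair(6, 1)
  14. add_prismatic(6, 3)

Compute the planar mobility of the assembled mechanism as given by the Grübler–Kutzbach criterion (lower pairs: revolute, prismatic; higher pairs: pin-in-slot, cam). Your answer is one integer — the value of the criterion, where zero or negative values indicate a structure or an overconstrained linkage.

M = 5

(L,J1,J2)=(1,0,0); link0 fixed
link1: (2,0,0)
R 1-0 [J1]: (2,1,0)
link2: (3,1,0)
P 1-2 [J1]: (3,2,0)
link3: (4,2,0)
link4: (5,2,0)
C 4-2 [J2]: (5,2,1)
P 1-3 [J1]: (5,3,1)
R 4-0 [J1]: (5,4,1)
link5: (6,4,1)
C 2-5 [J2]: (6,4,2)
link6: (7,4,2)
C 6-1 [J2]: (7,4,3)
P 6-3 [J1]: (7,5,3)
Grübler: 3·6 − 2·5 − 3 = 5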